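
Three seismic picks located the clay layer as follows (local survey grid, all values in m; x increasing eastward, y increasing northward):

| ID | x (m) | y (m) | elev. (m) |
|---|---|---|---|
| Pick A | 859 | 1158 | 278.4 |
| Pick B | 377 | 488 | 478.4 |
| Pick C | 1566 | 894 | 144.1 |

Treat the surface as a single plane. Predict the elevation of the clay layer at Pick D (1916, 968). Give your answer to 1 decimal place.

Two edge vectors: Pick A→Pick B = (-482, -670, 200), Pick A→Pick C = (707, -264, -134.3).
Normal n = (Pick A→Pick B) × (Pick A→Pick C) = (142781, 76667.4, 600938).
So ∂z/∂x = −n_x/n_z = −0.237597 and ∂z/∂y = −n_y/n_z = −0.127580.
Intercept c from Pick A: 278.4 + 204.10 + 147.74 = 630.23.
At (1916, 968): z = −455.2 − 123.5 + 630.23 = 51.5 m.

51.5 m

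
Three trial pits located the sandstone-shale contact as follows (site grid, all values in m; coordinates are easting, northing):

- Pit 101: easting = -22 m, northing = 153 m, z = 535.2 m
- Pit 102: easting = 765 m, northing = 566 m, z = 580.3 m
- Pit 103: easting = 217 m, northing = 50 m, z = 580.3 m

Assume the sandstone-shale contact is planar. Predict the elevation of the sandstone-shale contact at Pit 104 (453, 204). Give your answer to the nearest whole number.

590 m

Two edge vectors: Pit 101→Pit 102 = (787, 413, 45.1), Pit 101→Pit 103 = (239, -103, 45.1).
Normal n = (Pit 101→Pit 102) × (Pit 101→Pit 103) = (23271.6, -24714.8, -179768).
So ∂z/∂easting = −n_x/n_z = 0.12945 and ∂z/∂northing = −n_y/n_z = −0.13748.
Intercept c from Pit 101: 535.2 + 2.85 + 21.03 = 559.08.
At (453, 204): z = 58.6 − 28.0 + 559.08 = 589.7 m.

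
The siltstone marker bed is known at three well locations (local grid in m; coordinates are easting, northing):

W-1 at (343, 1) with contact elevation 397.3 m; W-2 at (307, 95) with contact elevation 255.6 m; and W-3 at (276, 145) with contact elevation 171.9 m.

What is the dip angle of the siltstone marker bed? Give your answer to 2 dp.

54.92°

Let the plane be z = a·easting + b·northing + c.
W-2−W-1: −36a + 94b = −141.7;  W-3−W-1: −67a + 144b = −225.4.
Solving gives a = 0.70269, b = −1.23833.
Gradient magnitude |∇z| = √(a² + b²) = √(0.49378 + 1.53346) = 1.42381.
True dip = arctan(1.42381) = 54.92°, dipping toward NNW (azimuth ≈ 330°).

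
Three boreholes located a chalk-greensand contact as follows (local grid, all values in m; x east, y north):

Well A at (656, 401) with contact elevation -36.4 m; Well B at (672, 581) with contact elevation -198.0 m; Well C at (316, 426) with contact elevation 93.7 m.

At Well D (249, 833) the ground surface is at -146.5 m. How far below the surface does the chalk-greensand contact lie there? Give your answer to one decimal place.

79.2 m

Two edge vectors: Well A→Well B = (16, 180, -161.6), Well A→Well C = (-340, 25, 130.1).
Normal n = (Well A→Well B) × (Well A→Well C) = (27458, 52862.4, 61600).
So ∂z/∂x = −n_x/n_z = −0.44575 and ∂z/∂y = −n_y/n_z = −0.85816.
Intercept c from Well A: -36.4 + 292.41 + 344.12 = 600.13.
At (249, 833): z_contact = −110.99 − 714.84 + 600.13 = -225.70 m.
Depth below ground = -146.5 − (-225.70) = 79.2 m.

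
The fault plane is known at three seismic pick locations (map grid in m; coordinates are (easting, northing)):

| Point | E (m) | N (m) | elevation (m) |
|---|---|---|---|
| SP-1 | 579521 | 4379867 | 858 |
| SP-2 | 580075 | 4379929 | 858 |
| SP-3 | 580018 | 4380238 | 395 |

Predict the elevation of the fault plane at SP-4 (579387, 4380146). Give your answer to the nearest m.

426 m

Let the plane be z = a·E + b·N + c.
SP-2−SP-1: 554a + 62b = 0;  SP-3−SP-1: 497a + 371b = −463.
Solving gives a = 0.16429716, b = −1.46807463.
Then c = 858 − a·579521 − b·4379867 = 6335615.99.
At (579387, 4380146): z = 95191.6 − 6430381.2 + 6335615.99 = 426.4 m.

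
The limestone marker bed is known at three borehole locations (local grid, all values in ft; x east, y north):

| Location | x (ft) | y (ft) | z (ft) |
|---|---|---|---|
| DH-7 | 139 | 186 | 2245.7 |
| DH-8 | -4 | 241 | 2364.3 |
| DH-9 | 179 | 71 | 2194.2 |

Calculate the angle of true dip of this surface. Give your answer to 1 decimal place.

Let the plane be z = a·x + b·y + c.
DH-8−DH-7: −143a + 55b = 118.6;  DH-9−DH-7: 40a − 115b = −51.5.
Solving gives a = −0.75862, b = 0.18396.
Gradient magnitude |∇z| = √(a² + b²) = √(0.57550 + 0.03384) = 0.78060.
True dip = arctan(0.78060) = 38.0°, dipping toward ESE (azimuth ≈ 104°).

38.0°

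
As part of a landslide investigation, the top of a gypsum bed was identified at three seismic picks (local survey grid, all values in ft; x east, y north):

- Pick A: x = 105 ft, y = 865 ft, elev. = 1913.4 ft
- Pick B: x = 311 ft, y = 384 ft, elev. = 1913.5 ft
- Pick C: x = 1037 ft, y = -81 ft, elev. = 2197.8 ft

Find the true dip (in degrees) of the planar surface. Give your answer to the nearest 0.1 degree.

Two edge vectors: Pick A→Pick B = (206, -481, 0.1), Pick A→Pick C = (932, -946, 284.4).
Normal n = (Pick A→Pick B) × (Pick A→Pick C) = (-136701.8, -58493.2, 253416).
So ∂z/∂x = −n_x/n_z = 0.53944 and ∂z/∂y = −n_y/n_z = 0.23082.
Gradient magnitude |∇z| = √(a² + b²) = √(0.29099 + 0.05328) = 0.58674.
True dip = arctan(0.58674) = 30.4°, dipping toward WSW (azimuth ≈ 247°).

30.4°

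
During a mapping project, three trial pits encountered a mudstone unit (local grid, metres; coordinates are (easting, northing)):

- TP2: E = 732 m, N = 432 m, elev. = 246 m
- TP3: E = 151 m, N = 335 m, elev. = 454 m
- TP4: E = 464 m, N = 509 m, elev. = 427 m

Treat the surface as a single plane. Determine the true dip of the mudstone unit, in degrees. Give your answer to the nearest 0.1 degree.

40.2°

Let the plane be z = a·E + b·N + c.
TP3−TP2: −581a − 97b = 208;  TP4−TP2: −268a + 77b = 181.
Solving gives a = −0.47464, b = 0.69864.
Gradient magnitude |∇z| = √(a² + b²) = √(0.22529 + 0.48810) = 0.84462.
True dip = arctan(0.84462) = 40.2°, dipping toward SE (azimuth ≈ 146°).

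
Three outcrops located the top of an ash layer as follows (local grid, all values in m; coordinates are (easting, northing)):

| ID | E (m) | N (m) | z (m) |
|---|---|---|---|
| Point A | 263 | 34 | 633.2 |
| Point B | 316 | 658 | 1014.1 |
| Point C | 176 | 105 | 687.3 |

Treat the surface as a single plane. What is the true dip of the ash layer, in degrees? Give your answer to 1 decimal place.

Let the plane be z = a·E + b·N + c.
Point B−Point A: 53a + 624b = 380.9;  Point C−Point A: −87a + 71b = 54.1.
Solving gives a = −0.11567, b = 0.62024.
Gradient magnitude |∇z| = √(a² + b²) = √(0.01338 + 0.38470) = 0.63093.
True dip = arctan(0.63093) = 32.2°, dipping toward S (azimuth ≈ 169°).

32.2°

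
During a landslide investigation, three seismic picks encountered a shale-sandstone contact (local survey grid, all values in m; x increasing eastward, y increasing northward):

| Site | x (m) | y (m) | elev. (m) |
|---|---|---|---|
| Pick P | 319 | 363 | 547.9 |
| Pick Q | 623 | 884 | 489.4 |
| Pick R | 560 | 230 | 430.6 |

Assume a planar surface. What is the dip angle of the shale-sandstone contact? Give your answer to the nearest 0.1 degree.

Let the plane be z = a·x + b·y + c.
Pick Q−Pick P: 304a + 521b = −58.5;  Pick R−Pick P: 241a − 133b = −117.3.
Solving gives a = −0.41504, b = 0.12989.
Gradient magnitude |∇z| = √(a² + b²) = √(0.17226 + 0.01687) = 0.43489.
True dip = arctan(0.43489) = 23.5°, dipping toward ESE (azimuth ≈ 107°).

23.5°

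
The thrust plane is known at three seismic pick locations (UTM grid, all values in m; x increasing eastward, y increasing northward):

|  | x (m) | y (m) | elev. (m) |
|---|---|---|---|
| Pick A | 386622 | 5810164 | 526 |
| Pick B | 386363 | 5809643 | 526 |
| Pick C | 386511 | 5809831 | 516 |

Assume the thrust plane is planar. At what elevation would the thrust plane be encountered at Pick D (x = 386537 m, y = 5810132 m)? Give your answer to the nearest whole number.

Let the plane be z = a·x + b·y + c.
Pick B−Pick A: −259a − 521b = 0;  Pick C−Pick A: −111a − 333b = −10.
Solving gives a = −0.18334741, b = 0.09114583.
Then c = 526 − a·386622 − b·5810164 = −458160.10.
At (386537, 5810132): z = −70870.6 + 529569.3 − 458160.10 = 538.7 m.

539 m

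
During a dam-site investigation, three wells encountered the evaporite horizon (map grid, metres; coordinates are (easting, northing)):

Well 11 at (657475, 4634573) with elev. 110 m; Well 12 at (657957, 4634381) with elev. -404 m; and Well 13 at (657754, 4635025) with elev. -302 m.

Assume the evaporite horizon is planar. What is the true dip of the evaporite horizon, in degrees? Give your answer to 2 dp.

Let the plane be z = a·E + b·N + c.
Well 12−Well 11: 482a − 192b = −514;  Well 13−Well 11: 279a + 452b = −412.
Solving gives a = −1.14737, b = −0.20328.
Gradient magnitude |∇z| = √(a² + b²) = √(1.31645 + 0.04132) = 1.16524.
True dip = arctan(1.16524) = 49.36°, dipping toward E (azimuth ≈ 080°).

49.36°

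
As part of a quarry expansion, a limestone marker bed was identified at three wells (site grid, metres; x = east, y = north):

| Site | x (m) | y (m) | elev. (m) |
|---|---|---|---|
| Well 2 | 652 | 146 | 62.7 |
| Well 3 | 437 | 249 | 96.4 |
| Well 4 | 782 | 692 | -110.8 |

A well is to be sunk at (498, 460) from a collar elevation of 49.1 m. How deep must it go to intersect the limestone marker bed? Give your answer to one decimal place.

Let the plane be z = a·x + b·y + c.
Well 3−Well 2: −215a + 103b = 33.7;  Well 4−Well 2: 130a + 546b = −173.5.
Solving gives a = −0.27734, b = −0.25173.
Then c = 62.7 − a·652 − b·146 = 280.28.
At (498, 460): z_contact = −138.12 − 115.80 + 280.28 = 26.37 m.
Depth below ground = 49.1 − 26.37 = 22.7 m.

22.7 m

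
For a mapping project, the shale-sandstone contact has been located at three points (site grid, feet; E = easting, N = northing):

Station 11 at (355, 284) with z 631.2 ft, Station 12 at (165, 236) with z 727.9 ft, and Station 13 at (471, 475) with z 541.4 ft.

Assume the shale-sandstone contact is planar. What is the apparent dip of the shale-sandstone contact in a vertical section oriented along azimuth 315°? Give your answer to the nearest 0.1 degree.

10.8°

Two edge vectors: Station 11→Station 12 = (-190, -48, 96.7), Station 11→Station 13 = (116, 191, -89.8).
Normal n = (Station 11→Station 12) × (Station 11→Station 13) = (-14159.3, -5844.8, -30722).
So ∂z/∂E = −n_x/n_z = −0.46088 and ∂z/∂N = −n_y/n_z = −0.19025.
Unit vector along 315° is (sin 315°, cos 315°) = (-0.7071, 0.7071).
Slope in that direction = a·(-0.7071) + b·(0.7071) = 0.19137.
Apparent dip = arctan|0.19137| = 10.8° (true dip is 26.5°, so apparent ≤ true as expected).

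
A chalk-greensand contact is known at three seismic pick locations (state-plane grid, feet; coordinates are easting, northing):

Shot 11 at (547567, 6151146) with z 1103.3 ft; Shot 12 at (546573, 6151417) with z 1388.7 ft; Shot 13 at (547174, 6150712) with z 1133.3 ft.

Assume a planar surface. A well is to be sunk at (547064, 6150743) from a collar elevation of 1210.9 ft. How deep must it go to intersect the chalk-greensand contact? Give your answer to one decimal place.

45.9 ft

Two edge vectors: Shot 11→Shot 12 = (-994, 271, 285.4), Shot 11→Shot 13 = (-393, -434, 30).
Normal n = (Shot 11→Shot 12) × (Shot 11→Shot 13) = (131993.6, -82342.2, 537899).
So ∂z/∂easting = −n_x/n_z = −0.245387331 and ∂z/∂northing = −n_y/n_z = 0.153081155.
Intercept c from Shot 11: 1103.3 + 134366.00 − 941624.53 = −806155.23.
At (547064, 6150743): z_contact = −134242.57 + 941562.84 − 806155.23 = 1165.04 ft.
Depth below ground = 1210.9 − 1165.04 = 45.9 ft.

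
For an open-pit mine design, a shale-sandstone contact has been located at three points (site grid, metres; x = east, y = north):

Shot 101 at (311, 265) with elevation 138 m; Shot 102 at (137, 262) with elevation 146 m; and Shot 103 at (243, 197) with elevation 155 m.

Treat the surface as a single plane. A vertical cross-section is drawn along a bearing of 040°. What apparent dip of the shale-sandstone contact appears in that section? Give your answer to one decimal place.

10.6°

Two edge vectors: Shot 101→Shot 102 = (-174, -3, 8), Shot 101→Shot 103 = (-68, -68, 17).
Normal n = (Shot 101→Shot 102) × (Shot 101→Shot 103) = (493, 2414, 11628).
So ∂z/∂x = −n_x/n_z = −0.04240 and ∂z/∂y = −n_y/n_z = −0.20760.
Unit vector along 040° is (sin 40°, cos 40°) = (0.6428, 0.7660).
Slope in that direction = a·(0.6428) + b·(0.7660) = −0.18629.
Apparent dip = arctan|0.18629| = 10.6° (true dip is 12.0°, so apparent ≤ true as expected).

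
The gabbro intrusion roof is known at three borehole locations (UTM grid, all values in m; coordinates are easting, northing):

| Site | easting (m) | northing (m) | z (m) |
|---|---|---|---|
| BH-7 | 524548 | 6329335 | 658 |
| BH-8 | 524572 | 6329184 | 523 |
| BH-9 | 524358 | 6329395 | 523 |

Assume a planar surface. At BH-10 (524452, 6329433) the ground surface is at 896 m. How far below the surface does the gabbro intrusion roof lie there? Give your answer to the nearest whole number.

Let the plane be z = a·easting + b·northing + c.
BH-8−BH-7: 24a − 151b = −135;  BH-9−BH-7: −190a + 60b = −135.
Solving gives a = 1.04532110, b = 1.06018349.
Then c = 658 − a·524548 − b·6329335 = −7257919.54.
At (524452, 6329433): z_contact = 548220.7 + 6710360.3 − 7257919.54 = 661.5 m.
Depth below ground = 896 − 661.5 = 234 m.

234 m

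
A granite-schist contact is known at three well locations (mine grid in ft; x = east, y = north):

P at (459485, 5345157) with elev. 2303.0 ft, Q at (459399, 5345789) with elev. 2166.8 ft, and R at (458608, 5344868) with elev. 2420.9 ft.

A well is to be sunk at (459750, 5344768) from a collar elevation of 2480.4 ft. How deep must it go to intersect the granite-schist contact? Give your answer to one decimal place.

106.4 ft

Two edge vectors: P→Q = (-86, 632, -136.2), P→R = (-877, -289, 117.9).
Normal n = (P→Q) × (P→R) = (35151, 129586.8, 579118).
So ∂z/∂x = −n_x/n_z = −0.060697474 and ∂z/∂y = −n_y/n_z = −0.223765796.
Intercept c from P: 2303 + 27889.58 + 1196063.31 = 1226255.89.
At (459750, 5344768): z_contact = −27905.66 − 1195976.26 + 1226255.89 = 2373.96 ft.
Depth below ground = 2480.4 − 2373.96 = 106.4 ft.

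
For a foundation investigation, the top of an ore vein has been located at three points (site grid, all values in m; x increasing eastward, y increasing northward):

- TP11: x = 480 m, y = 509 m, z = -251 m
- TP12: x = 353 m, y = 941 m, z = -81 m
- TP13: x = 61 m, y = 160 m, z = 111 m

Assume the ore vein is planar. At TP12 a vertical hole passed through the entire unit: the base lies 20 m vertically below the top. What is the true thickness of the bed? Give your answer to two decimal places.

14.40 m

Let the plane be z = a·x + b·y + c.
TP12−TP11: −127a + 432b = 170;  TP13−TP11: −419a − 349b = 362.
Solving gives a = −0.95732, b = 0.11208.
|∇z| = √(a²+b²) = 0.96386, so dip δ = arctan(0.96386) = 43.95°.
True thickness = vertical thickness × cos δ = 20 × cos 43.95° = 14.40 m.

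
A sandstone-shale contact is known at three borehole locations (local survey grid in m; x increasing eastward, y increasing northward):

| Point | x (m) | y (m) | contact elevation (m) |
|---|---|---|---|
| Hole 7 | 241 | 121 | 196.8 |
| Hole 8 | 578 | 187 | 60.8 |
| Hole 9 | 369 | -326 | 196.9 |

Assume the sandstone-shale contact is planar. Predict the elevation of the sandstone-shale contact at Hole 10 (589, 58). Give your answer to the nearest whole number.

Let the plane be z = a·x + b·y + c.
Hole 8−Hole 7: 337a + 66b = −136;  Hole 9−Hole 7: 128a − 447b = 0.1.
Solving gives a = −0.38209, b = −0.10964.
Then c = 196.8 − a·241 − b·121 = 302.15.
At (589, 58): z = −225.1 − 6.4 + 302.15 = 70.7 m.

71 m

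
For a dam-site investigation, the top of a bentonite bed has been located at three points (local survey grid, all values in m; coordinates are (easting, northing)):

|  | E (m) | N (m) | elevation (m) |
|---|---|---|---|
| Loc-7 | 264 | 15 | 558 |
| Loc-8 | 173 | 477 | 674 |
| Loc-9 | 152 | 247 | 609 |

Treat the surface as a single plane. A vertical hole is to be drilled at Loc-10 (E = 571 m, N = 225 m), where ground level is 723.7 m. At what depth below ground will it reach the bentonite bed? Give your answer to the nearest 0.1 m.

Two edge vectors: Loc-7→Loc-8 = (-91, 462, 116), Loc-7→Loc-9 = (-112, 232, 51).
Normal n = (Loc-7→Loc-8) × (Loc-7→Loc-9) = (-3350, -8351, 30632).
So ∂z/∂E = −n_x/n_z = 0.10936 and ∂z/∂N = −n_y/n_z = 0.27262.
Intercept c from Loc-7: 558 − 28.87 − 4.09 = 525.04.
At (571, 225): z_contact = 62.45 + 61.34 + 525.04 = 648.83 m.
Depth below ground = 723.7 − 648.83 = 74.9 m.

74.9 m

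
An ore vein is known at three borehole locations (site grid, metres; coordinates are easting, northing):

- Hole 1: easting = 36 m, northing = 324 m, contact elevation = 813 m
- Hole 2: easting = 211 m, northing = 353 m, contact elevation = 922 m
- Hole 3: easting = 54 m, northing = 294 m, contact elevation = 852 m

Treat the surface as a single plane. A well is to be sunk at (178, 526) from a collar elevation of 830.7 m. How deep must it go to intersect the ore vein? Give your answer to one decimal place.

Two edge vectors: Hole 1→Hole 2 = (175, 29, 109), Hole 1→Hole 3 = (18, -30, 39).
Normal n = (Hole 1→Hole 2) × (Hole 1→Hole 3) = (4401, -4863, -5772).
So ∂z/∂easting = −n_x/n_z = 0.76247 and ∂z/∂northing = −n_y/n_z = −0.84252.
Intercept c from Hole 1: 813 − 27.45 + 272.98 = 1058.53.
At (178, 526): z_contact = 135.72 − 443.16 + 1058.53 = 751.08 m.
Depth below ground = 830.7 − 751.08 = 79.6 m.

79.6 m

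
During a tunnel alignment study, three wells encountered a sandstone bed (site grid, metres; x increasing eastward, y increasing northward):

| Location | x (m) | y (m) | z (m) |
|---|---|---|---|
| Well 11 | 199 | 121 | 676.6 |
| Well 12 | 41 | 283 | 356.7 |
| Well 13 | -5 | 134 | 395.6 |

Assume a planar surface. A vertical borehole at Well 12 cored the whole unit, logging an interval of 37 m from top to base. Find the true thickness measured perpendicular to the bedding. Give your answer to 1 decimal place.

Two edge vectors: Well 11→Well 12 = (-158, 162, -319.9), Well 11→Well 13 = (-204, 13, -281).
Normal n = (Well 11→Well 12) × (Well 11→Well 13) = (-41363.3, 20861.6, 30994).
So ∂z/∂x = −n_x/n_z = 1.33456 and ∂z/∂y = −n_y/n_z = −0.67309.
|∇z| = √(a²+b²) = 1.49469, so dip δ = arctan(1.49469) = 56.22°.
True thickness = vertical thickness × cos δ = 37 × cos 56.22° = 20.6 m.

20.6 m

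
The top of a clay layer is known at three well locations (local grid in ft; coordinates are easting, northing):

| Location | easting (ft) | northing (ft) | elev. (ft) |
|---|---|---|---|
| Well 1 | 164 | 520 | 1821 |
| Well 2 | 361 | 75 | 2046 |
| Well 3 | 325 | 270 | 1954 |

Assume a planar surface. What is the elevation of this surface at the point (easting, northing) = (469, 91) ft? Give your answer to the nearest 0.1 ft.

Let the plane be z = a·easting + b·northing + c.
Well 2−Well 1: 197a − 445b = 225;  Well 3−Well 1: 161a − 250b = 133.
Solving gives a = 0.13106, b = −0.44760.
Then c = 1821 − a·164 − b·520 = 2032.26.
At (469, 91): z = 61.5 − 40.7 + 2032.26 = 2053.0 ft.

2053.0 ft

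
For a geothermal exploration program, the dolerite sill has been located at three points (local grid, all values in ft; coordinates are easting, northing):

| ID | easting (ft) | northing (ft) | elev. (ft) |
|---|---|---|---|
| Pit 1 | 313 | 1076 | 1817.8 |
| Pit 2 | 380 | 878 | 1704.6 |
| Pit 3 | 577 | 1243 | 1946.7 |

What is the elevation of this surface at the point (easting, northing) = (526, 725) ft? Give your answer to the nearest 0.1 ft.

Let the plane be z = a·easting + b·northing + c.
Pit 2−Pit 1: 67a − 198b = −113.2;  Pit 3−Pit 1: 264a + 167b = 128.9.
Solving gives a = 0.104281, b = 0.607004.
Then c = 1817.8 − a·313 − b·1076 = 1132.02.
At (526, 725): z = 54.9 + 440.1 + 1132.02 = 1627.0 ft.

1627.0 ft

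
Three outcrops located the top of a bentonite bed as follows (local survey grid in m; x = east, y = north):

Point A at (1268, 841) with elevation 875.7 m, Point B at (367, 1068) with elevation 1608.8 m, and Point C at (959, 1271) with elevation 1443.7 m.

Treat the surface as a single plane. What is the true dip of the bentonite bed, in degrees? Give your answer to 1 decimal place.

Let the plane be z = a·x + b·y + c.
Point B−Point A: −901a + 227b = 733.1;  Point C−Point A: −309a + 430b = 568.
Solving gives a = −0.58716, b = 0.89900.
Gradient magnitude |∇z| = √(a² + b²) = √(0.34475 + 0.80820) = 1.07375.
True dip = arctan(1.07375) = 47.0°, dipping toward SSE (azimuth ≈ 147°).

47.0°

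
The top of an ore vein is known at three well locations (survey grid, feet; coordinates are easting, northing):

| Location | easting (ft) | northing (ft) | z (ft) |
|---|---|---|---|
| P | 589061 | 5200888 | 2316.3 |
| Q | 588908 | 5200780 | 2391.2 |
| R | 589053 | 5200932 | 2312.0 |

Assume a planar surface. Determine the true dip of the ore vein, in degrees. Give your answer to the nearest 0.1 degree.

22.2°

Let the plane be z = a·easting + b·northing + c.
Q−P: −153a − 108b = 74.9;  R−P: −8a + 44b = −4.3.
Solving gives a = −0.37272, b = −0.16549.
Gradient magnitude |∇z| = √(a² + b²) = √(0.13892 + 0.02739) = 0.40781.
True dip = arctan(0.40781) = 22.2°, dipping toward ENE (azimuth ≈ 066°).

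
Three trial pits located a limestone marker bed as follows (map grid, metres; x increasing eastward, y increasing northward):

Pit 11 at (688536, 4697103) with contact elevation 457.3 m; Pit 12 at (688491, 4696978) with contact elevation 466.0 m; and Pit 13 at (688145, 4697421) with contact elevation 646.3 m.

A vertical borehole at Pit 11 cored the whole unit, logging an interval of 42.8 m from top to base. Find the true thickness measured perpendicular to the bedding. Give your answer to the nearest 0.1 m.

Two edge vectors: Pit 11→Pit 12 = (-45, -125, 8.7), Pit 11→Pit 13 = (-391, 318, 189).
Normal n = (Pit 11→Pit 12) × (Pit 11→Pit 13) = (-26391.6, 5103.3, -63185).
So ∂z/∂x = −n_x/n_z = −0.41769 and ∂z/∂y = −n_y/n_z = 0.08077.
|∇z| = √(a²+b²) = 0.42543, so dip δ = arctan(0.42543) = 23.05°.
True thickness = vertical thickness × cos δ = 42.8 × cos 23.05° = 39.4 m.

39.4 m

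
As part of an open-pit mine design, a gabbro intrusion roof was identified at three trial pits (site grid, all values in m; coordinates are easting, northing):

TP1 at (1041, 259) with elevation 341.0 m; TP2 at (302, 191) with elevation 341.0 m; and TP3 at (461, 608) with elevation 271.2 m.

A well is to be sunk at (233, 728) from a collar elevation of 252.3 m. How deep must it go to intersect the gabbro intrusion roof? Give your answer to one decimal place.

5.6 m

Let the plane be z = a·easting + b·northing + c.
TP2−TP1: −739a − 68b = 0;  TP3−TP1: −580a + 349b = −69.8.
Solving gives a = 0.015962, b = −0.173472.
Then c = 341 − a·1041 − b·259 = 369.31.
At (233, 728): z_contact = 3.72 − 126.29 + 369.31 = 246.74 m.
Depth below ground = 252.3 − 246.74 = 5.6 m.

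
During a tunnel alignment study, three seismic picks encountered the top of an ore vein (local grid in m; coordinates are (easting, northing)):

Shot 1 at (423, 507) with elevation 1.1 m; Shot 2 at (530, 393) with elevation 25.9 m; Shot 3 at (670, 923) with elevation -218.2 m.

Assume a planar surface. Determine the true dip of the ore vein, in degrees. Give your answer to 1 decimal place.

Two edge vectors: Shot 1→Shot 2 = (107, -114, 24.8), Shot 1→Shot 3 = (247, 416, -219.3).
Normal n = (Shot 1→Shot 2) × (Shot 1→Shot 3) = (14683.4, 29590.7, 72670).
So ∂z/∂E = −n_x/n_z = −0.20206 and ∂z/∂N = −n_y/n_z = −0.40719.
Gradient magnitude |∇z| = √(a² + b²) = √(0.04083 + 0.16581) = 0.45457.
True dip = arctan(0.45457) = 24.4°, dipping toward NNE (azimuth ≈ 026°).

24.4°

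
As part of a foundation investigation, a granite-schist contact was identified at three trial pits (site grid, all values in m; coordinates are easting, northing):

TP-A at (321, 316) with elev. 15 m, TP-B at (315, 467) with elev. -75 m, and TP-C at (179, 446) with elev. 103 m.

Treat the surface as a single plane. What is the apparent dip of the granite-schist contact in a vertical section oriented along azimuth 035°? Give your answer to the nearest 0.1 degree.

50.7°

Let the plane be z = a·easting + b·northing + c.
TP-B−TP-A: −6a + 151b = −90;  TP-C−TP-A: −142a + 130b = 88.
Solving gives a = −1.20937, b = −0.64408.
Unit vector along 035° is (sin 35°, cos 35°) = (0.5736, 0.8192).
Slope in that direction = a·(0.5736) + b·(0.8192) = −1.22127.
Apparent dip = arctan|1.22127| = 50.7° (true dip is 53.9°, so apparent ≤ true as expected).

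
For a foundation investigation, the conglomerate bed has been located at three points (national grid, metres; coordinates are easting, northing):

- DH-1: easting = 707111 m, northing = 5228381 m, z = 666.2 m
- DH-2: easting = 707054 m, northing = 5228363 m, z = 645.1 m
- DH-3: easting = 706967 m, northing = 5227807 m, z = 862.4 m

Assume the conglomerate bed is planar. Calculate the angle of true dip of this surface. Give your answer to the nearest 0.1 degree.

35.1°

Let the plane be z = a·easting + b·northing + c.
DH-2−DH-1: −57a − 18b = −21.1;  DH-3−DH-1: −144a − 574b = 196.2.
Solving gives a = 0.51925, b = −0.47208.
Gradient magnitude |∇z| = √(a² + b²) = √(0.26962 + 0.22286) = 0.70177.
True dip = arctan(0.70177) = 35.1°, dipping toward NW (azimuth ≈ 312°).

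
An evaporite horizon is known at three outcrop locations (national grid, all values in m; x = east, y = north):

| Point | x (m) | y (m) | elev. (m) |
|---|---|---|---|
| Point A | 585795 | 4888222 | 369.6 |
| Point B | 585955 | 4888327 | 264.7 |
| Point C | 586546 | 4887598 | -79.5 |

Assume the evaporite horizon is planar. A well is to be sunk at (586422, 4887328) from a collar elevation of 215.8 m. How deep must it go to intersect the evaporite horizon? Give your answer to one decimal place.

206.7 m

Let the plane be z = a·x + b·y + c.
Point B−Point A: 160a + 105b = −104.9;  Point C−Point A: 751a − 624b = −449.1.
Solving gives a = −0.630197263, b = −0.038747027.
Then c = 369.6 − a·585795 − b·4888222 = 558940.08.
At (586422, 4887328): z_contact = −369561.54 − 189369.43 + 558940.08 = 9.11 m.
Depth below ground = 215.8 − 9.11 = 206.7 m.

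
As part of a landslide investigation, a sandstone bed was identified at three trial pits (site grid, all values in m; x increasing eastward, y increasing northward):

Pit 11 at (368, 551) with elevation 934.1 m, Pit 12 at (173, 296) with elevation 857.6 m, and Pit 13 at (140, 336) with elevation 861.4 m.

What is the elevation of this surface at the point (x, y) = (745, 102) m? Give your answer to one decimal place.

892.3 m

Let the plane be z = a·x + b·y + c.
Pit 12−Pit 11: −195a − 255b = −76.5;  Pit 13−Pit 11: −228a − 215b = −72.7.
Solving gives a = 0.12895, b = 0.20139.
Then c = 934.1 − a·368 − b·551 = 775.68.
At (745, 102): z = 96.1 + 20.5 + 775.68 = 892.3 m.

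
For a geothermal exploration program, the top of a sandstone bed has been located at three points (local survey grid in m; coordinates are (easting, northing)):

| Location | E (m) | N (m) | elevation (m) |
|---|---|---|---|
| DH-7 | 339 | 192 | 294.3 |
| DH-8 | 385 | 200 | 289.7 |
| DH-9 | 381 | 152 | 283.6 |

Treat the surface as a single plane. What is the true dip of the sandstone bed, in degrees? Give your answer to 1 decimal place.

Two edge vectors: DH-7→DH-8 = (46, 8, -4.6), DH-7→DH-9 = (42, -40, -10.7).
Normal n = (DH-7→DH-8) × (DH-7→DH-9) = (-269.6, 299, -2176).
So ∂z/∂E = −n_x/n_z = −0.12390 and ∂z/∂N = −n_y/n_z = 0.13741.
Gradient magnitude |∇z| = √(a² + b²) = √(0.01535 + 0.01888) = 0.18502.
True dip = arctan(0.18502) = 10.5°, dipping toward SE (azimuth ≈ 138°).

10.5°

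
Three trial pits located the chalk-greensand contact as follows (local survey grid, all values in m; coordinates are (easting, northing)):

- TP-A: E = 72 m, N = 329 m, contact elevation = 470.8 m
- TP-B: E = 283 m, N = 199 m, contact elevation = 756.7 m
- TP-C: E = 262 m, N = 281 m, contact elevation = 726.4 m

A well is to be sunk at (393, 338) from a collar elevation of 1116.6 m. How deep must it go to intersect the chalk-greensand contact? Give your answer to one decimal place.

Two edge vectors: TP-A→TP-B = (211, -130, 285.9), TP-A→TP-C = (190, -48, 255.6).
Normal n = (TP-A→TP-B) × (TP-A→TP-C) = (-19504.8, 389.4, 14572).
So ∂z/∂E = −n_x/n_z = 1.33851 and ∂z/∂N = −n_y/n_z = −0.02672.
Intercept c from TP-A: 470.8 − 96.37 + 8.79 = 383.22.
At (393, 338): z_contact = 526.04 − 9.03 + 383.22 = 900.22 m.
Depth below ground = 1116.6 − 900.22 = 216.4 m.

216.4 m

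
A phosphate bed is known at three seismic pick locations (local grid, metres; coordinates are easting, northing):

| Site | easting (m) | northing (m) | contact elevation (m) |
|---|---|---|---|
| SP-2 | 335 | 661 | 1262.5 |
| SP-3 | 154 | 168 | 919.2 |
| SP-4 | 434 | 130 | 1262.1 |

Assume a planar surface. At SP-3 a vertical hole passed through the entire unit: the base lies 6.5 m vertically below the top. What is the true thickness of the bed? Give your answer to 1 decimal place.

4.0 m

Two edge vectors: SP-2→SP-3 = (-181, -493, -343.3), SP-2→SP-4 = (99, -531, -0.4).
Normal n = (SP-2→SP-3) × (SP-2→SP-4) = (-182095.1, -34059.1, 144918).
So ∂z/∂easting = −n_x/n_z = 1.25654 and ∂z/∂northing = −n_y/n_z = 0.23502.
|∇z| = √(a²+b²) = 1.27833, so dip δ = arctan(1.27833) = 51.96°.
True thickness = vertical thickness × cos δ = 6.5 × cos 51.96° = 4.0 m.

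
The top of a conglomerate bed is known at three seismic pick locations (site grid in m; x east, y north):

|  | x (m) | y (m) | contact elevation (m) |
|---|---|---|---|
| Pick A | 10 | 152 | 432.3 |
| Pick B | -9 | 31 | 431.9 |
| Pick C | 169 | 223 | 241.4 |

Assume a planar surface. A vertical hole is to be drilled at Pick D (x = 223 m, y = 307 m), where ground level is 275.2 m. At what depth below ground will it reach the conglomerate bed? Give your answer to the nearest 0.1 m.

86.3 m

Let the plane be z = a·x + b·y + c.
Pick B−Pick A: −19a − 121b = −0.4;  Pick C−Pick A: 159a + 71b = −190.9.
Solving gives a = −1.29275, b = 0.20630.
Then c = 432.3 − a·10 − b·152 = 413.87.
At (223, 307): z_contact = −288.28 + 63.33 + 413.87 = 188.92 m.
Depth below ground = 275.2 − 188.92 = 86.3 m.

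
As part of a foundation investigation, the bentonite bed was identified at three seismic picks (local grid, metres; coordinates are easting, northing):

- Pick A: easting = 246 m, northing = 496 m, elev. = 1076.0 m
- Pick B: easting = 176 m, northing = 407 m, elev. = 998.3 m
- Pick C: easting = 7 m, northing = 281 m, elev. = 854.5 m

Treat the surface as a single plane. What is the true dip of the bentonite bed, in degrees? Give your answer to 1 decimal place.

Two edge vectors: Pick A→Pick B = (-70, -89, -77.7), Pick A→Pick C = (-239, -215, -221.5).
Normal n = (Pick A→Pick B) × (Pick A→Pick C) = (3008, 3065.3, -6221).
So ∂z/∂easting = −n_x/n_z = 0.48352 and ∂z/∂northing = −n_y/n_z = 0.49273.
Gradient magnitude |∇z| = √(a² + b²) = √(0.23380 + 0.24279) = 0.69035.
True dip = arctan(0.69035) = 34.6°, dipping toward SW (azimuth ≈ 224°).

34.6°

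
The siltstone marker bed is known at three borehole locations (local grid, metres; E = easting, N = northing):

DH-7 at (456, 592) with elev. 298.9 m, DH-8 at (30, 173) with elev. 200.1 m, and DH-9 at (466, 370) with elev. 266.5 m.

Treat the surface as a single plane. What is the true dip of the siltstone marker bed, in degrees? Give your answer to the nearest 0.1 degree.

Two edge vectors: DH-7→DH-8 = (-426, -419, -98.8), DH-7→DH-9 = (10, -222, -32.4).
Normal n = (DH-7→DH-8) × (DH-7→DH-9) = (-8358, -14790.4, 98762).
So ∂z/∂E = −n_x/n_z = 0.08463 and ∂z/∂N = −n_y/n_z = 0.14976.
Gradient magnitude |∇z| = √(a² + b²) = √(0.00716 + 0.02243) = 0.17202.
True dip = arctan(0.17202) = 9.8°, dipping toward SSW (azimuth ≈ 209°).

9.8°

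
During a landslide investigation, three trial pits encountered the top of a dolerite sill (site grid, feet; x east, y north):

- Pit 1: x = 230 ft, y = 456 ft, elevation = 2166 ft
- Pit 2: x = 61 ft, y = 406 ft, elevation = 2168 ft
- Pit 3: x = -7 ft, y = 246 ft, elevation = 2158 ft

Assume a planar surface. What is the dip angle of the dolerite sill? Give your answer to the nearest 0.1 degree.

4.8°

Two edge vectors: Pit 1→Pit 2 = (-169, -50, 2), Pit 1→Pit 3 = (-237, -210, -8).
Normal n = (Pit 1→Pit 2) × (Pit 1→Pit 3) = (820, -1826, 23640).
So ∂z/∂x = −n_x/n_z = −0.03469 and ∂z/∂y = −n_y/n_z = 0.07724.
Gradient magnitude |∇z| = √(a² + b²) = √(0.00120 + 0.00597) = 0.08467.
True dip = arctan(0.08467) = 4.8°, dipping toward SSE (azimuth ≈ 156°).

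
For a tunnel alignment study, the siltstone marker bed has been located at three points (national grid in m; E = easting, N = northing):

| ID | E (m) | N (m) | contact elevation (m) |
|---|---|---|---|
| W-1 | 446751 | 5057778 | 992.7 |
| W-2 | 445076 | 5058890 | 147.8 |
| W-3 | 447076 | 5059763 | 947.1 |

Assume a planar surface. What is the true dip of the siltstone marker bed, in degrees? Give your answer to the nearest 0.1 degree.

24.3°

Let the plane be z = a·E + b·N + c.
W-2−W-1: −1675a + 1112b = −844.9;  W-3−W-1: 325a + 1985b = −45.6.
Solving gives a = 0.44121, b = −0.09521.
Gradient magnitude |∇z| = √(a² + b²) = √(0.19467 + 0.00907) = 0.45137.
True dip = arctan(0.45137) = 24.3°, dipping toward WNW (azimuth ≈ 282°).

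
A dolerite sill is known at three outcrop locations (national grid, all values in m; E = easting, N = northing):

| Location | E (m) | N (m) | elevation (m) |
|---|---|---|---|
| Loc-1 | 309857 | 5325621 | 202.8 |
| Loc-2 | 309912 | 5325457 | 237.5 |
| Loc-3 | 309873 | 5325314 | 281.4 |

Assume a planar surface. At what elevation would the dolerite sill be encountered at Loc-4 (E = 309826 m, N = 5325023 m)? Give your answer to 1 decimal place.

Let the plane be z = a·E + b·N + c.
Loc-2−Loc-1: 55a − 164b = 34.7;  Loc-3−Loc-1: 16a − 307b = 78.6.
Solving gives a = −0.156896431, b = −0.264203071.
Then c = 202.8 − a·309857 − b·5325621 = 1455863.68.
At (309826, 5325023): z = −48610.6 − 1406887.4 + 1455863.68 = 365.7 m.

365.7 m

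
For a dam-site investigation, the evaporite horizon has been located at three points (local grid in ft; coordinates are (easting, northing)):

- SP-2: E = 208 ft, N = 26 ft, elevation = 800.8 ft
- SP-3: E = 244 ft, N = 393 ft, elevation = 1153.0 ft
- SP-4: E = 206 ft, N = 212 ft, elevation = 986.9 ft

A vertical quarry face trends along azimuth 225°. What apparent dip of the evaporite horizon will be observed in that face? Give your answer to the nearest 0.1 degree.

Let the plane be z = a·E + b·N + c.
SP-3−SP-2: 36a + 367b = 352.2;  SP-4−SP-2: −2a + 186b = 186.1.
Solving gives a = −0.37544, b = 0.99650.
Unit vector along 225° is (sin 225°, cos 225°) = (-0.7071, -0.7071).
Slope in that direction = a·(-0.7071) + b·(-0.7071) = −0.43916.
Apparent dip = arctan|0.43916| = 23.7° (true dip is 46.8°, so apparent ≤ true as expected).

23.7°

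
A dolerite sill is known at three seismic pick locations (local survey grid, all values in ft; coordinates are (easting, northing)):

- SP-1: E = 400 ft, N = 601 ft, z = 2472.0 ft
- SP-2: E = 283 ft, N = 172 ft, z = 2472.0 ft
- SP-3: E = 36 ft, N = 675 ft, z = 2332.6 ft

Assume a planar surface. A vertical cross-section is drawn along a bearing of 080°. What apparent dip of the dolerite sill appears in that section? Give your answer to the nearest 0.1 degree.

18.8°

Let the plane be z = a·E + b·N + c.
SP-2−SP-1: −117a − 429b = 0;  SP-3−SP-1: −364a + 74b = −139.4.
Solving gives a = 0.36285, b = −0.09896.
Unit vector along 080° is (sin 80°, cos 80°) = (0.9848, 0.1736).
Slope in that direction = a·(0.9848) + b·(0.1736) = 0.34015.
Apparent dip = arctan|0.34015| = 18.8° (true dip is 20.6°, so apparent ≤ true as expected).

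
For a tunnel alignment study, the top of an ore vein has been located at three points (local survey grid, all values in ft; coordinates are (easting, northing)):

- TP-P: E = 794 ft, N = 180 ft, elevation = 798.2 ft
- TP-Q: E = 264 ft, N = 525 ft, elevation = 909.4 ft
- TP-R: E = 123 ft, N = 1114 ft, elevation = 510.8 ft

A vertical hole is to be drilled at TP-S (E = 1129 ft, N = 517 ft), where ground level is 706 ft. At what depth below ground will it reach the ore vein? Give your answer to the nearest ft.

Two edge vectors: TP-P→TP-Q = (-530, 345, 111.2), TP-P→TP-R = (-671, 934, -287.4).
Normal n = (TP-P→TP-Q) × (TP-P→TP-R) = (-203013.8, -226937.2, -263525).
So ∂z/∂E = −n_x/n_z = −0.77038 and ∂z/∂N = −n_y/n_z = −0.86116.
Intercept c from TP-P: 798.2 + 611.68 + 155.01 = 1564.89.
At (1129, 517): z_contact = −869.8 − 445.2 + 1564.89 = 249.9 ft.
Depth below ground = 706 − 249.9 = 456 ft.

456 ft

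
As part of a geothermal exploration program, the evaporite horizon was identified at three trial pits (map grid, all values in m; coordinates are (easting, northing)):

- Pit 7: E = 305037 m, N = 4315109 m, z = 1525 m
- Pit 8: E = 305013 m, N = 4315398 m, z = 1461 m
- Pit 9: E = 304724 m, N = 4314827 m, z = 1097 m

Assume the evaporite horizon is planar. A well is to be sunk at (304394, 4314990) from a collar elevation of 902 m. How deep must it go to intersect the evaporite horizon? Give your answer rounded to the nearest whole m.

302 m

Two edge vectors: Pit 7→Pit 8 = (-24, 289, -64), Pit 7→Pit 9 = (-313, -282, -428).
Normal n = (Pit 7→Pit 8) × (Pit 7→Pit 9) = (-141740, 9760, 97225).
So ∂z/∂E = −n_x/n_z = 1.45785549 and ∂z/∂N = −n_y/n_z = −0.10038570.
Intercept c from Pit 7: 1525 − 444699.87 + 433175.25 = −9999.61.
At (304394, 4314990): z_contact = 443762.5 − 433163.3 − 9999.61 = 599.5 m.
Depth below ground = 902 − 599.5 = 302 m.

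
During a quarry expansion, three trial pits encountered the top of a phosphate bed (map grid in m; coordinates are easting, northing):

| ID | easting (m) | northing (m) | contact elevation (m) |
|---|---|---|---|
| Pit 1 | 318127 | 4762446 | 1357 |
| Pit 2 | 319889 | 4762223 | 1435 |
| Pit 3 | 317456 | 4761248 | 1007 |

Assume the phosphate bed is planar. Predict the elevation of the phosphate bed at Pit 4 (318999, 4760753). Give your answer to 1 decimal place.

Two edge vectors: Pit 1→Pit 2 = (1762, -223, 78), Pit 1→Pit 3 = (-671, -1198, -350).
Normal n = (Pit 1→Pit 2) × (Pit 1→Pit 3) = (171494, 564362, -2260509).
So ∂z/∂easting = −n_x/n_z = 0.075865214 and ∂z/∂northing = −n_y/n_z = 0.249661470.
Intercept c from Pit 1: 1357 − 24134.77 − 1188999.27 = −1211777.04.
At (318999, 4760753): z = 24200.9 + 1188576.6 − 1211777.04 = 1000.5 m.

1000.5 m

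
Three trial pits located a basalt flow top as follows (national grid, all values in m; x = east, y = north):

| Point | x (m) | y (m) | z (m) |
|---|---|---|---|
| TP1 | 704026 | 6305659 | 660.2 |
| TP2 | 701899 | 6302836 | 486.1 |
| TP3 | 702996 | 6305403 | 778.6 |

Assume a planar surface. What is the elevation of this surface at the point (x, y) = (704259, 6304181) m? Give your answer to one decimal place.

Let the plane be z = a·x + b·y + c.
TP2−TP1: −2127a − 2823b = −174.1;  TP3−TP1: −1030a − 256b = 118.4.
Solving gives a = −0.160298039, b = 0.182449143.
Then c = 660.2 − a·704026 − b·6305659 = −1036947.89.
At (704259, 6304181): z = −112891.3 + 1150192.4 − 1036947.89 = 353.2 m.

353.2 m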